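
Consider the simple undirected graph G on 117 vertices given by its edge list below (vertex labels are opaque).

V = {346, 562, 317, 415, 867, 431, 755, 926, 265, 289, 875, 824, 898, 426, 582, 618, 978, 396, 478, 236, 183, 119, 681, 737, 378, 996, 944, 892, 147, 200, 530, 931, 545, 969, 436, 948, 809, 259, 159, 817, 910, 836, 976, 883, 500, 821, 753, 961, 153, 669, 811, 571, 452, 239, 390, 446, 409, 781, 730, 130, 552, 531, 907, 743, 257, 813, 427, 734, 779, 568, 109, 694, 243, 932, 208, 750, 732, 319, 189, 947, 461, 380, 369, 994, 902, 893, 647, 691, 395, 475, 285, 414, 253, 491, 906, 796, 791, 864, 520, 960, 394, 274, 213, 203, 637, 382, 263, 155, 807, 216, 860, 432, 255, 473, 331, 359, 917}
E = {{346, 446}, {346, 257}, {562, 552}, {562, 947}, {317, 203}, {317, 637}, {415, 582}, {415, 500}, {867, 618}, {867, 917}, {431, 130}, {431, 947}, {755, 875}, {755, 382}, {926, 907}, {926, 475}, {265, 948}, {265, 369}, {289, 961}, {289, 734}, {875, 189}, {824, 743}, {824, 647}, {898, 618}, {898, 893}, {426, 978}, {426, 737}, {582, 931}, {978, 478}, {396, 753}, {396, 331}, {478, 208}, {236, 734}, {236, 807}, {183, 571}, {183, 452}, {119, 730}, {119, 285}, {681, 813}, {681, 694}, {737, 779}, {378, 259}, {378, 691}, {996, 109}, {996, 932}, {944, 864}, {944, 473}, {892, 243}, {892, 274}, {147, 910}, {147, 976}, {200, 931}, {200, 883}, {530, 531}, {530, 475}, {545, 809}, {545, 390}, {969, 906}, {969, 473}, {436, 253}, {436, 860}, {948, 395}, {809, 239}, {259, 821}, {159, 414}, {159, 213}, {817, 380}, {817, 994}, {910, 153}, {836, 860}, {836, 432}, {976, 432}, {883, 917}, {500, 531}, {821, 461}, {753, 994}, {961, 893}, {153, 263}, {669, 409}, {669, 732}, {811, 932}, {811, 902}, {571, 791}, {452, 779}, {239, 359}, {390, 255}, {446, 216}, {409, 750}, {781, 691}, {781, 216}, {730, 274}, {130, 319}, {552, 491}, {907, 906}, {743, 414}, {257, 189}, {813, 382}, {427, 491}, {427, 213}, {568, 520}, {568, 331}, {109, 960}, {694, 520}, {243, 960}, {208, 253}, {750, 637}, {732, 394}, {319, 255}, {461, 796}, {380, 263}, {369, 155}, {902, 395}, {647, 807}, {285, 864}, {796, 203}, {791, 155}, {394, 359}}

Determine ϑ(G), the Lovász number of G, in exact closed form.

deg(944) = 2; N(944) = {864, 473}.
Vertex 395 has 2 neighbors: 948, 902.
deg(394) = 2; N(394) = {732, 359}.
N(119) = {730, 285}, |N(119)| = 2.
Regular of degree 2 on 117 vertices: connected 2-regular on 117 ⇒ C_{117}.
Distinct eigenvalues (to 5 d.p.): [2.0, 1.99712, 1.98848, 1.9741, 1.95403, 1.92833, 1.89707, 1.86034, 1.81825, 1.77091, 1.71847, 1.66107, 1.59889, 1.53209, 1.46087, 1.38545, 1.30603, 1.22284, 1.13613, 1.04614, 0.95314, 0.85739, 0.75916, 0.65875, 0.55643, 0.45252, 0.3473, 0.24107, 0.13416, 0.02685, -0.08053, -0.18768, -0.29429, -0.40005, -0.50466, -0.60781, -0.70921, -0.80856, -0.90559, -1.0, -1.09153, -1.17991, -1.26489, -1.34622, -1.42367, -1.49702, -1.56605, -1.63057, -1.69038, -1.74532, -1.79523, -1.83996, -1.87939, -1.91339, -1.94188, -1.96478, -1.982, -1.99351, -1.99928].
λ_max=2, λ_min=-2*cos(pi/117); ϑ = −117·λ_min/(λ_max−λ_min) = 117*cos(pi/117)/(cos(pi/117) + 1).
≈ 58.4894543 (to 7 d.p.).
58 ≤ 117*cos(pi/117)/(cos(pi/117) + 1) ≤ 59: both strict.

117*cos(pi/117)/(cos(pi/117) + 1)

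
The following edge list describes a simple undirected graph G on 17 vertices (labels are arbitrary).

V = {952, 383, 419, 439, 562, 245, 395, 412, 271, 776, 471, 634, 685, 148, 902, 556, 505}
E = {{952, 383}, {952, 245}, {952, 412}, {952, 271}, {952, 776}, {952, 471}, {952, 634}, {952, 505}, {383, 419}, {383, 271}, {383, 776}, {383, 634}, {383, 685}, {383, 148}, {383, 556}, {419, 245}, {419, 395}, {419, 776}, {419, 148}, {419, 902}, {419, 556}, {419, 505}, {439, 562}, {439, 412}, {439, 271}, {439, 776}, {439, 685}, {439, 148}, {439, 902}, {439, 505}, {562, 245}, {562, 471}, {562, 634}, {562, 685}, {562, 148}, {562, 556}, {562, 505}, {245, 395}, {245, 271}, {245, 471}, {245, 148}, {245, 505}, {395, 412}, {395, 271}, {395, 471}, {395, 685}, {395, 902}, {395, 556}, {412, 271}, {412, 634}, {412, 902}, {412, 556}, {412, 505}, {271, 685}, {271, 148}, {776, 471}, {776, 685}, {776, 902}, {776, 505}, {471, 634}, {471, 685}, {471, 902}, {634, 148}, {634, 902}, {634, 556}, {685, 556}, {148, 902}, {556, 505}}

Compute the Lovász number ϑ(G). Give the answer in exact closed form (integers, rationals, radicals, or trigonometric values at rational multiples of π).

Vertex 412 has 8 neighbors: 952, 439, 395, 271, 634, 902, 556, 505.
Vertex 271 has 8 neighbors: 952, 383, 439, 245, 395, 412, 685, 148.
Vertex 902 has 8 neighbors: 419, 439, 395, 412, 776, 471, 634, 148.
Vertex 562 has 8 neighbors: 439, 245, 471, 634, 685, 148, 556, 505.
deg(v) = 8 for all v (|V|=17); Paley(17): SR with (k,λ,μ)=(8,3,4).
spec(A) ≈ [8.0, 1.561553, -2.561553] (distinct, 6 d.p.).
ϑ = −N·λ_min/(λ_max−λ_min) = −17·(-sqrt(17)/2 - 1/2)/(8−(-sqrt(17)/2 - 1/2)) = sqrt(17).
Numerically 4.12310563.

sqrt(17)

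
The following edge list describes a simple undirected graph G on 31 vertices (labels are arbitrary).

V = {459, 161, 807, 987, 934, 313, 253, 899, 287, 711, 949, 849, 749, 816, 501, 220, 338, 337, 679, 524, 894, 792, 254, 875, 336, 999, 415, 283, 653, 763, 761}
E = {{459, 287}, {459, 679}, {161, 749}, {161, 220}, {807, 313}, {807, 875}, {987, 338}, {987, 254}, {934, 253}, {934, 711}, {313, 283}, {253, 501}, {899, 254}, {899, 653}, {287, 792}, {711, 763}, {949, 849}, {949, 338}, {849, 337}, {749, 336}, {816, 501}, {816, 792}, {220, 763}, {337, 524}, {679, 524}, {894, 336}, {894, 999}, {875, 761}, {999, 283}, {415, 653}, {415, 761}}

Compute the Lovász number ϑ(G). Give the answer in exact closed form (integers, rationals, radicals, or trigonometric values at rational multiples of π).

deg(711) = 2; N(711) = {934, 763}.
deg(899) = 2; N(899) = {254, 653}.
N(934) = {253, 711}, |N(934)| = 2.
Vertex 679 has 2 neighbors: 459, 524.
Regular of degree 2 on 31 vertices: a single 31-cycle (edge-transitive).
The 16 distinct eigenvalues: [2.0, 1.959, 1.838, 1.642, 1.378, 1.058, 0.695, 0.303, -0.101, -0.501, -0.881, -1.224, -1.518, -1.749, -1.908, -1.99].
ϑ = −N·λ_min/(λ_max−λ_min) = −31·(-2*cos(pi/31))/(2−(-2*cos(pi/31))) = 31*cos(pi/31)/(cos(pi/31) + 1).
Numerically 15.46013.
Lovász sandwich 15 ≤ 31*cos(pi/31)/(cos(pi/31) + 1) ≤ 16: both strict.

31*cos(pi/31)/(cos(pi/31) + 1)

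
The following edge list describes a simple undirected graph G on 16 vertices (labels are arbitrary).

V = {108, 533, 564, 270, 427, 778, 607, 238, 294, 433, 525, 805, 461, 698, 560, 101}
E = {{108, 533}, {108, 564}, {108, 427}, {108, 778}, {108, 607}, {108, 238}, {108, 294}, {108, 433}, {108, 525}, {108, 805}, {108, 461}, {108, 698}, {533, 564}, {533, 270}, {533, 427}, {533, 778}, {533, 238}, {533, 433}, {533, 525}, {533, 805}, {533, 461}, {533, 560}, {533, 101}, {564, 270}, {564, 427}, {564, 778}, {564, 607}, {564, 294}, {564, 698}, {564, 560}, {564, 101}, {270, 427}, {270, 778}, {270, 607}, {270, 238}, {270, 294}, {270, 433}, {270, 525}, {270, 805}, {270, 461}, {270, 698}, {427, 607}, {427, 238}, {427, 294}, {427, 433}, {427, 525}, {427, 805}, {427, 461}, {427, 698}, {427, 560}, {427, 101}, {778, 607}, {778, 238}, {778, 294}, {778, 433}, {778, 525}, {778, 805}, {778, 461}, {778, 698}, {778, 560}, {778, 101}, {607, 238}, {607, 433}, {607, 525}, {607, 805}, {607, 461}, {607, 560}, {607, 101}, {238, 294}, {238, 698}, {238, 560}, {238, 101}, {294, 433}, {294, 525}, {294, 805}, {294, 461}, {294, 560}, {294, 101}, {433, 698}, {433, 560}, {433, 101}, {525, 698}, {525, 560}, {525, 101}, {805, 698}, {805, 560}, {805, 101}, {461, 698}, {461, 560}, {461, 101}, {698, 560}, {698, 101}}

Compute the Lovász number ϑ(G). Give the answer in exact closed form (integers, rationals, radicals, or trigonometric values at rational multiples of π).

6

N(698) = {108, 564, 270, 427, 778, 238, 433, 525, 805, 461, 560, 101}, |N(698)| = 12.
Vertex 805 has 10 neighbors: 108, 533, 270, 427, 778, 607, 294, 698, 560, 101.
deg(560) = 12; N(560) = {533, 564, 427, 778, 607, 238, 294, 433, 525, 805, 461, 698}.
deg(564) = 10; N(564) = {108, 533, 270, 427, 778, 607, 294, 698, 560, 101}.
K_{6,4,4,2} (perfect); ϑ(G) = α(G) = max{6,4,4,2} = 6.
≈ 6.00000 (to 5 d.p.).
6 ≤ 6 ≤ 6: collapsed.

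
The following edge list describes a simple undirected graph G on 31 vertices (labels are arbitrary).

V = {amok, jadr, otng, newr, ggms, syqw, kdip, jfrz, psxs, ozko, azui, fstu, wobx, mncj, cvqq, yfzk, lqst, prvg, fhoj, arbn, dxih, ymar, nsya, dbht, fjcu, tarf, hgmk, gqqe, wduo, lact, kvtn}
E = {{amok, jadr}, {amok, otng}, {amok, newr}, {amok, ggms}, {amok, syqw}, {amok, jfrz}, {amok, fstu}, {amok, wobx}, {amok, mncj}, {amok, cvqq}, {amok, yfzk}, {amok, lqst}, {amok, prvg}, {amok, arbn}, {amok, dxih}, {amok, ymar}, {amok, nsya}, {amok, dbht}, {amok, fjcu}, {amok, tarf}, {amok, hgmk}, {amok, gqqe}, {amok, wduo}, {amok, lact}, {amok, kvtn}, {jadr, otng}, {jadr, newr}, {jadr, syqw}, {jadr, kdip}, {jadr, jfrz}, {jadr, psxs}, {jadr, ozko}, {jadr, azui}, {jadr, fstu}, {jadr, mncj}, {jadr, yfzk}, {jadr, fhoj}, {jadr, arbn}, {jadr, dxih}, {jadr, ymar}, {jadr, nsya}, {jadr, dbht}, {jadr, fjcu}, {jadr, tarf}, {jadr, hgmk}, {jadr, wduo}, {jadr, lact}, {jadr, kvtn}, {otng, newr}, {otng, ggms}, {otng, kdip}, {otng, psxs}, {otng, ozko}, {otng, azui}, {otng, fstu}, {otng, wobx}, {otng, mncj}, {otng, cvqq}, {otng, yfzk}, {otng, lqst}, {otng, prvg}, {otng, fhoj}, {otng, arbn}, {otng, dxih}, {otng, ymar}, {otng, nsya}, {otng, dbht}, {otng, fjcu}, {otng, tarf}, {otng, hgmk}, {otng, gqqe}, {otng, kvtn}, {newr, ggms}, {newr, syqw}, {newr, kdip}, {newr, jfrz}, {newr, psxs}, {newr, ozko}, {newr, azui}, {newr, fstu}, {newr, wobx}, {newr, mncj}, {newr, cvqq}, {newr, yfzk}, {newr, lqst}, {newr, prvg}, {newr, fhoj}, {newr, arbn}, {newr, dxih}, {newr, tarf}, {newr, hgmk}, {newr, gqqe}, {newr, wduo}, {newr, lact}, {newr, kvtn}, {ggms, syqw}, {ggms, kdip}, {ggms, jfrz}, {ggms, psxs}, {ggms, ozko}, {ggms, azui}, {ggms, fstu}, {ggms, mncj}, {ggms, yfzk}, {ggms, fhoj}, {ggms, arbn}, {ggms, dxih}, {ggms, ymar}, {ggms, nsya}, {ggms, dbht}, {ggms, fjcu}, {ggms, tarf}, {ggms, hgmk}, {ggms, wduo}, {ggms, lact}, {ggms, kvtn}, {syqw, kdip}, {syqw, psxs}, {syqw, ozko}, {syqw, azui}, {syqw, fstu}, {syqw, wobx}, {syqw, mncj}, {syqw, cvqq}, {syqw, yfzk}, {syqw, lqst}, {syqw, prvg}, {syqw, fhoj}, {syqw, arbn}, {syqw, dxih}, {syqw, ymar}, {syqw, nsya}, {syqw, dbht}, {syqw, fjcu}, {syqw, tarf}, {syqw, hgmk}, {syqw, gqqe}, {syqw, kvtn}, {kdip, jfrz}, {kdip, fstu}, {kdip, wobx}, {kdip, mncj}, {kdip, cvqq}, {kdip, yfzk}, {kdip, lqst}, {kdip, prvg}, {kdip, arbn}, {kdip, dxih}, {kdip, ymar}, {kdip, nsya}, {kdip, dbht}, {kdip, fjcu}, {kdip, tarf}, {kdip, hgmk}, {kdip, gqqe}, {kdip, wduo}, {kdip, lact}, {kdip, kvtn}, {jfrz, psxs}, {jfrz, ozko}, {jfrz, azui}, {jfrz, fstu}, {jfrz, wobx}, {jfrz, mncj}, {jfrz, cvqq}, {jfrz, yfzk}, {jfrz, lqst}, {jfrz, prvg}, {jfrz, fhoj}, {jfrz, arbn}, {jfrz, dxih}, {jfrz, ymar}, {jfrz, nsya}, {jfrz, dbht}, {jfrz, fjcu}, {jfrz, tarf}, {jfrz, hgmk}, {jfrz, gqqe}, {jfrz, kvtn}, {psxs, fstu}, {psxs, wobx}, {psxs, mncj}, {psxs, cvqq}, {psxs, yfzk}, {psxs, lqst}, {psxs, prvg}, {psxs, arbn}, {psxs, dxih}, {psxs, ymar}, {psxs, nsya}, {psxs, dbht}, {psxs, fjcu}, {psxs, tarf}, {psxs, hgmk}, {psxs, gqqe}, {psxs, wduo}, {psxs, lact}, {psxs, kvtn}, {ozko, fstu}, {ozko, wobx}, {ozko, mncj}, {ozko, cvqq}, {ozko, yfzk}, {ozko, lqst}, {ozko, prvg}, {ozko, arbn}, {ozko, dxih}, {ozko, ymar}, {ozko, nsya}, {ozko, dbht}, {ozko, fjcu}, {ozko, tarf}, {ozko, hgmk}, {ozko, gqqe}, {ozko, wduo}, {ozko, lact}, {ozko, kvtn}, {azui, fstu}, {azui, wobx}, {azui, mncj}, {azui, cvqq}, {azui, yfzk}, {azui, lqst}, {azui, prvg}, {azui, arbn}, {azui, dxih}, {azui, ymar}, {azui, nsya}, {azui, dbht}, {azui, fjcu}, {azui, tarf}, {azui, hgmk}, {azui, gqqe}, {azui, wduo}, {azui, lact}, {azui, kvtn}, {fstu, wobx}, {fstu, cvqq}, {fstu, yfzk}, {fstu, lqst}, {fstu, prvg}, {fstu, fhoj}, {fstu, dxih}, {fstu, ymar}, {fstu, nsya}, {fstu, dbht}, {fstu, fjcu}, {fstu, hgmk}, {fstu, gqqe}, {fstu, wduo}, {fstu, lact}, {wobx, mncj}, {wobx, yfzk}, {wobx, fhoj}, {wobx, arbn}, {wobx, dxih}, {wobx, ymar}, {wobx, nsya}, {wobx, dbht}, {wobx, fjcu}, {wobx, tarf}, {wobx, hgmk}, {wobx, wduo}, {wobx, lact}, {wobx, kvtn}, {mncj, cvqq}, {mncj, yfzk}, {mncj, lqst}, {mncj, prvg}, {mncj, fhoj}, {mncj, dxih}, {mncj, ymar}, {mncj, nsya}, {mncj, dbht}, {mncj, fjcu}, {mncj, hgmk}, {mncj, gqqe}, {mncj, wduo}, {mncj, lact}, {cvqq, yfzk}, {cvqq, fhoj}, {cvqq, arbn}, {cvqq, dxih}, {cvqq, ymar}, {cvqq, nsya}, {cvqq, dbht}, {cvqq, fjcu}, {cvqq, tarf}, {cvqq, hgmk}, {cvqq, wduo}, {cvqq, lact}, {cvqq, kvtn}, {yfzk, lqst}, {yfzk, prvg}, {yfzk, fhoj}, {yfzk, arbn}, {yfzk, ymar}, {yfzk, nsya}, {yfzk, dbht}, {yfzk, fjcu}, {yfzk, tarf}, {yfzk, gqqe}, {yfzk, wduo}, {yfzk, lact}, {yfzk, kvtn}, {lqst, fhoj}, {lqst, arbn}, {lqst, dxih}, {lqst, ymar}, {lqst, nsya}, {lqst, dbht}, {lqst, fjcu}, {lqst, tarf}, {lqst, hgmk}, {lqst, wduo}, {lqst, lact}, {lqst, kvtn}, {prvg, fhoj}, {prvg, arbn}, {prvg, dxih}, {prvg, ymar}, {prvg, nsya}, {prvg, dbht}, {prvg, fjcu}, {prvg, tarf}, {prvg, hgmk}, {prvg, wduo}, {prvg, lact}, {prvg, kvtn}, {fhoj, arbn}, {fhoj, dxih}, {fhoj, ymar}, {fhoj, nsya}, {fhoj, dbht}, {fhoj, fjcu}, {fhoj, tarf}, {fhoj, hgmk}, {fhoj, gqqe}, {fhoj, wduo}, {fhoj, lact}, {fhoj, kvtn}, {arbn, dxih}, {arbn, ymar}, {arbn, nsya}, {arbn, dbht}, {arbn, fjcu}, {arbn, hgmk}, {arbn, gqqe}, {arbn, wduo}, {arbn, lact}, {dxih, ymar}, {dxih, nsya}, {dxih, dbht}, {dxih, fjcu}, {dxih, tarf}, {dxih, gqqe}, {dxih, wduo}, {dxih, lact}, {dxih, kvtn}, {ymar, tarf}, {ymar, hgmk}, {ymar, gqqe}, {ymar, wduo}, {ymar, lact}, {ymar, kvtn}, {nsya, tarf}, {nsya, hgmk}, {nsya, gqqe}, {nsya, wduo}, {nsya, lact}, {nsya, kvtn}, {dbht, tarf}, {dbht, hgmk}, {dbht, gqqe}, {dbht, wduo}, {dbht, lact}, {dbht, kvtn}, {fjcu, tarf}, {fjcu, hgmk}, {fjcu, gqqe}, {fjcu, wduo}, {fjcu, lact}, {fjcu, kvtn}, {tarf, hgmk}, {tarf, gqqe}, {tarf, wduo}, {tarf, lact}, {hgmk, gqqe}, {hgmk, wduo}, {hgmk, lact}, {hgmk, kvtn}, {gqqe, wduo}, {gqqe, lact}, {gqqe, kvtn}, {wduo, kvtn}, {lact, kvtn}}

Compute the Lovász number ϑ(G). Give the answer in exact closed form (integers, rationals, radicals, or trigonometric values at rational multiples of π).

N(jfrz) = {amok, jadr, newr, ggms, kdip, psxs, ozko, azui, fstu, wobx, mncj, cvqq, yfzk, lqst, prvg, fhoj, arbn, dxih, ymar, nsya, dbht, fjcu, tarf, hgmk, gqqe, kvtn}, |N(jfrz)| = 26.
N(dbht) = {amok, jadr, otng, ggms, syqw, kdip, jfrz, psxs, ozko, azui, fstu, wobx, mncj, cvqq, yfzk, lqst, prvg, fhoj, arbn, dxih, tarf, hgmk, gqqe, wduo, lact, kvtn}, |N(dbht)| = 26.
deg(mncj) = 26; N(mncj) = {amok, jadr, otng, newr, ggms, syqw, kdip, jfrz, psxs, ozko, azui, wobx, cvqq, yfzk, lqst, prvg, fhoj, dxih, ymar, nsya, dbht, fjcu, hgmk, gqqe, wduo, lact}.
Vertex wduo has 26 neighbors: amok, jadr, newr, ggms, kdip, psxs, ozko, azui, fstu, wobx, mncj, cvqq, yfzk, lqst, prvg, fhoj, arbn, dxih, ymar, nsya, dbht, fjcu, tarf, hgmk, gqqe, kvtn.
G = K_{7,6,5,5,5,3}: α = 7 = χ(Ḡ), so ϑ = 7.
= 7.00000… (decimal).
7 ≤ 7 ≤ 7: collapsed.

7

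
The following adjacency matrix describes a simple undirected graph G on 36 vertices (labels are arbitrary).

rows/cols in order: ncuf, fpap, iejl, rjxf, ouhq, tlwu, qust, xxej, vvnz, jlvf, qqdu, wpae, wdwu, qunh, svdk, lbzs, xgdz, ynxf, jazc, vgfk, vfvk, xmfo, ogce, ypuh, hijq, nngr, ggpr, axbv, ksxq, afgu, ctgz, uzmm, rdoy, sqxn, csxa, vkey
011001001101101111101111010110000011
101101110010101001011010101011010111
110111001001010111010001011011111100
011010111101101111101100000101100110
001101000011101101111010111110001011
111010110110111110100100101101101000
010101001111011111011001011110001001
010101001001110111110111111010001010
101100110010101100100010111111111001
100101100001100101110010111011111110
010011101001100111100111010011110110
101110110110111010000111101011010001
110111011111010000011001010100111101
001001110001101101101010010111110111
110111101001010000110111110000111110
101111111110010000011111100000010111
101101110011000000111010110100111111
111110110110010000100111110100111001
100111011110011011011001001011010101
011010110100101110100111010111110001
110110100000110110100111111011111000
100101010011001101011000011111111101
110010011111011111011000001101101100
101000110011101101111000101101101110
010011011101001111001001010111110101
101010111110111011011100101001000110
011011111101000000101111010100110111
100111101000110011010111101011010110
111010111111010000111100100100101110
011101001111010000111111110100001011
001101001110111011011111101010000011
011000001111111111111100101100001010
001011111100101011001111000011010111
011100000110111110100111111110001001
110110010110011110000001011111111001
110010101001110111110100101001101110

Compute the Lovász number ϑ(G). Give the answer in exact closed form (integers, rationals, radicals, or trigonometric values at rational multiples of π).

8

deg(lbzs) = 21; N(lbzs) = {ncuf, iejl, rjxf, ouhq, tlwu, qust, xxej, vvnz, jlvf, qqdu, qunh, vgfk, vfvk, xmfo, ogce, ypuh, hijq, uzmm, sqxn, csxa, vkey}.
Vertex qust has 21 neighbors: fpap, rjxf, tlwu, vvnz, jlvf, qqdu, wpae, qunh, svdk, lbzs, xgdz, ynxf, vgfk, vfvk, ypuh, nngr, ggpr, axbv, ksxq, rdoy, vkey.
deg(ynxf) = 21; N(ynxf) = {ncuf, fpap, iejl, rjxf, ouhq, qust, xxej, jlvf, qqdu, qunh, jazc, xmfo, ogce, ypuh, hijq, nngr, axbv, ctgz, uzmm, rdoy, vkey}.
deg(fpap) = 21; N(fpap) = {ncuf, iejl, rjxf, tlwu, qust, xxej, qqdu, wdwu, svdk, ynxf, vgfk, vfvk, ogce, hijq, ggpr, ksxq, afgu, uzmm, sqxn, csxa, vkey}.
Regular of degree 21 on 36 vertices: this is K(9,2), the Kneser graph.
A has 3 distinct eigenvalues ≈ [21.0, 1.0, -6.0].
λ_max=21, λ_min=-6; ϑ = −36·λ_min/(λ_max−λ_min) = 8.
= 8.000000000… (decimal).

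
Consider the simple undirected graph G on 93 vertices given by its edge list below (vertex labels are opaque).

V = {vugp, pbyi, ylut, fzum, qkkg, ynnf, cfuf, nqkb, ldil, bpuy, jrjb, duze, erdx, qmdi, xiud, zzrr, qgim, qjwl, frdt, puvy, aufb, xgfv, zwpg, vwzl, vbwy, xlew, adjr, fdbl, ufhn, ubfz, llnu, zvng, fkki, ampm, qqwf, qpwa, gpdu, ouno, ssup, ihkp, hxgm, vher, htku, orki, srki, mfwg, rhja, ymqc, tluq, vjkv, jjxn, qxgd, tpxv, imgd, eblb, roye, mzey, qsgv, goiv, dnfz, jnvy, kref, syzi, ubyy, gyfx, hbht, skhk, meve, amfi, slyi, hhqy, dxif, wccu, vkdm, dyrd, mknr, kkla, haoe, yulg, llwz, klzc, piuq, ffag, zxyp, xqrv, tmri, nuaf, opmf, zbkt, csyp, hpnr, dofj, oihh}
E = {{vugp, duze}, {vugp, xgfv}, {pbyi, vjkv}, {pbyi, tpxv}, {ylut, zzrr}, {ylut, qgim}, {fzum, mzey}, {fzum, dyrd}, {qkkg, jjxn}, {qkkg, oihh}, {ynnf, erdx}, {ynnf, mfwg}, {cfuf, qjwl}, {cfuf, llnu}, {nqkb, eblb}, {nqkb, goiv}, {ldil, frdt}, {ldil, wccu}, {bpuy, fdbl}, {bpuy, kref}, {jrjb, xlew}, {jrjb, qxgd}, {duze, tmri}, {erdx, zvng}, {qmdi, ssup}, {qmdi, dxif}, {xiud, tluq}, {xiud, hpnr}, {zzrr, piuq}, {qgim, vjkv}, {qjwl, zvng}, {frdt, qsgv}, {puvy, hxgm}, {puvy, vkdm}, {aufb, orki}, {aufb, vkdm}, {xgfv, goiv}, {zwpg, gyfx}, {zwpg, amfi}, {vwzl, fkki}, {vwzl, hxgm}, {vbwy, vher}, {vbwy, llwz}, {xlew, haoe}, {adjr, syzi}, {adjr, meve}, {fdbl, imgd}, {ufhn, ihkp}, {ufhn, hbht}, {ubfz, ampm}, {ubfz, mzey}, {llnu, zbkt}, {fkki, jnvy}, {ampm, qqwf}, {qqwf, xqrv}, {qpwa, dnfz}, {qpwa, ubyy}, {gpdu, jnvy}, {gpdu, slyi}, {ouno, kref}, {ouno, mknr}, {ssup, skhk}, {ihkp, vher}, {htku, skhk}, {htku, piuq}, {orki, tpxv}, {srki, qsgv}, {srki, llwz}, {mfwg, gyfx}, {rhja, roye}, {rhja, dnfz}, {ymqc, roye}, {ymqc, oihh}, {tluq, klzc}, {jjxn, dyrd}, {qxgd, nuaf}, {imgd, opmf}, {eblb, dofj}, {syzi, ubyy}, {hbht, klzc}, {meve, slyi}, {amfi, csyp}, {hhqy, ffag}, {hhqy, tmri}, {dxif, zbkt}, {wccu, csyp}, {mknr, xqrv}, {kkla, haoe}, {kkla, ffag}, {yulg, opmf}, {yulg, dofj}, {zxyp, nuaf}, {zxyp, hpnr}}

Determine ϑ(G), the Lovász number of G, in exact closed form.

N(qxgd) = {jrjb, nuaf}, |N(qxgd)| = 2.
Vertex aufb has 2 neighbors: orki, vkdm.
deg(ubyy) = 2; N(ubyy) = {qpwa, syzi}.
Vertex mknr has 2 neighbors: ouno, xqrv.
Regular of degree 2 on 93 vertices: this is C_{93}, the 93-cycle.
Distinct eigenvalues (to 5 d.p.): [2.0, 1.99544, 1.98177, 1.95906, 1.92741, 1.88697, 1.83792, 1.78048, 1.71491, 1.64153, 1.56065, 1.47265, 1.37793, 1.27693, 1.1701, 1.05793, 0.94093, 0.81964, 0.69461, 0.56641, 0.43563, 0.30286, 0.1687, 0.03378, -0.1013, -0.23591, -0.36945, -0.50131, -0.63087, -0.75756, -0.88079, -1.0, -1.11465, -1.22421, -1.32819, -1.42611, -1.51752, -1.602, -1.67918, -1.74869, -1.81023, -1.86351, -1.90828, -1.94434, -1.97154, -1.98974, -1.99886].
With N=93: ϑ(G) = 93·(-(-1)*2*cos(pi/93))/(2−(-2*cos(pi/93))) = 93*cos(pi/93)/(cos(pi/93) + 1).
Numerically 46.4867.
Sandwich: α(G)=46 ≤ ϑ(G)=93*cos(pi/93)/(cos(pi/93) + 1) ≤ χ(Ḡ)=47 (both strict).

93*cos(pi/93)/(cos(pi/93) + 1)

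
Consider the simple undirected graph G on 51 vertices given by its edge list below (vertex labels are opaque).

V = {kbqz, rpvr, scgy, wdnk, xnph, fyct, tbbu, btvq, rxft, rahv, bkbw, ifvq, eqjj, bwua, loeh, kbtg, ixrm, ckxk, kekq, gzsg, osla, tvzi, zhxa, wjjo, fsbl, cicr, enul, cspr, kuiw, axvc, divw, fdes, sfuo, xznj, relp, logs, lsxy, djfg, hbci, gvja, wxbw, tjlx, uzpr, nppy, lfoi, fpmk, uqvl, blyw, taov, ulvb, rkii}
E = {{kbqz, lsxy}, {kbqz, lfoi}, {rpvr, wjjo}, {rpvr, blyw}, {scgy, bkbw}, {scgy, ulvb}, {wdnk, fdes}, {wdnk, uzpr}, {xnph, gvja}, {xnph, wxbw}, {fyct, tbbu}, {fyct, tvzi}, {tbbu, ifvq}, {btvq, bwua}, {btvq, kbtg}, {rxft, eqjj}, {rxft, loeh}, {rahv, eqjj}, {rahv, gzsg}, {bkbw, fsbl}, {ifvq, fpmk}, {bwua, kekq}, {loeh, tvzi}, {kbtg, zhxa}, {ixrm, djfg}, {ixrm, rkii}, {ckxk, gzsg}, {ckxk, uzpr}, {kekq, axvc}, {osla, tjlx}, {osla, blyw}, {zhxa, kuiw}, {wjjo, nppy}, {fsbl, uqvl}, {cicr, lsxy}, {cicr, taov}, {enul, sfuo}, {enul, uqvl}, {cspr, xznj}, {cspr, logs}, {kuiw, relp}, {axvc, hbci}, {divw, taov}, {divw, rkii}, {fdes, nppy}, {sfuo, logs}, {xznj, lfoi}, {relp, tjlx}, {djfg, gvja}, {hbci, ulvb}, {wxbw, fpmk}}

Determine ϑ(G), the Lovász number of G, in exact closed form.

51*cos(pi/51)/(cos(pi/51) + 1)

N(blyw) = {rpvr, osla}, |N(blyw)| = 2.
Vertex nppy has 2 neighbors: wjjo, fdes.
deg(btvq) = 2; N(btvq) = {bwua, kbtg}.
N(bwua) = {btvq, kekq}, |N(bwua)| = 2.
2-regular, N=51; the odd cycle C_{51}.
A has 26 distinct eigenvalues ≈ [2.0, 1.985, 1.94, 1.865, 1.762, 1.632, 1.478, 1.301, 1.105, 0.891, 0.665, 0.428, 0.185, -0.062, -0.307, -0.547, -0.78, -1.0, -1.205, -1.392, -1.558, -1.7, -1.817, -1.906, -1.966, -1.996].
−51·(-2*cos(pi/51)) / ((2)−(-2*cos(pi/51))) = 51*cos(pi/51)/(cos(pi/51) + 1) = ϑ(G).
= 25.47579449… (decimal).
Sandwich: α(G)=25 ≤ ϑ(G)=51*cos(pi/51)/(cos(pi/51) + 1) ≤ χ(Ḡ)=26 (both strict).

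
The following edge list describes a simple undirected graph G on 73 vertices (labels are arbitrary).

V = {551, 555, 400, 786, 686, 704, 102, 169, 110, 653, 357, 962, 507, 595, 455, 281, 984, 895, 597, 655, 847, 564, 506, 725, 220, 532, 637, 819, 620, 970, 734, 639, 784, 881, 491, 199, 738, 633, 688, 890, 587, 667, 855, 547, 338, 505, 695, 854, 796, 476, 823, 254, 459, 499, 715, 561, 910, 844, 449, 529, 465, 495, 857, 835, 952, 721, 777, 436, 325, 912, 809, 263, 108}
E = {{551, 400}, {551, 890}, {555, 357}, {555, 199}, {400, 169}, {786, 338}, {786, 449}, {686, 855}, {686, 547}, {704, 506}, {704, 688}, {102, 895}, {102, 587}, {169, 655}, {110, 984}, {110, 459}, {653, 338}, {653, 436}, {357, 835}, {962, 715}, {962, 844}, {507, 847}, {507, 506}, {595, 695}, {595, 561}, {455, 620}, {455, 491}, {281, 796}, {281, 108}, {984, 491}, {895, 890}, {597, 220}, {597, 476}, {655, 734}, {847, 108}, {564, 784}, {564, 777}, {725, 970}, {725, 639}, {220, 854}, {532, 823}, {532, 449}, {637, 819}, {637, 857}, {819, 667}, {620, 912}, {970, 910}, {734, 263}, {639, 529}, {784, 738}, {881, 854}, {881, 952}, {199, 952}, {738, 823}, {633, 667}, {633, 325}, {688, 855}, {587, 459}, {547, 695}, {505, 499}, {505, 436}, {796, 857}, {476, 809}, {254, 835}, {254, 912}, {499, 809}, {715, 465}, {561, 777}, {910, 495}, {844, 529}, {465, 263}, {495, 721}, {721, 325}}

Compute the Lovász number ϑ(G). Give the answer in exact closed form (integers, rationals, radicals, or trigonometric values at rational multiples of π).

73*cos(pi/73)/(cos(pi/73) + 1)

N(857) = {637, 796}, |N(857)| = 2.
N(734) = {655, 263}, |N(734)| = 2.
Vertex 952 has 2 neighbors: 881, 199.
deg(220) = 2; N(220) = {597, 854}.
deg(v) = 2 for all v (|V|=73); a single 73-cycle (edge-transitive).
Distinct eigenvalues (to 6 d.p.): [2.0, 1.992596, 1.97044, 1.933696, 1.882635, 1.817635, 1.739179, 1.647846, 1.544313, 1.429347, 1.303798, 1.168596, 1.024743, 0.873302, 0.715396, 0.552194, 0.384903, 0.214763, 0.043032, -0.129017, -0.300111, -0.468983, -0.634383, -0.795086, -0.949902, -1.097686, -1.237343, -1.367839, -1.488208, -1.597559, -1.695082, -1.780055, -1.85185, -1.909934, -1.953877, -1.983355, -1.998148].
ϑ = −N·λ_min/(λ_max−λ_min) = −73·(-2*cos(pi/73))/(2−(-2*cos(pi/73))) = 73*cos(pi/73)/(cos(pi/73) + 1).
ϑ(G) ≈ 36.4830948.
36 ≤ 73*cos(pi/73)/(cos(pi/73) + 1) ≤ 37: both strict.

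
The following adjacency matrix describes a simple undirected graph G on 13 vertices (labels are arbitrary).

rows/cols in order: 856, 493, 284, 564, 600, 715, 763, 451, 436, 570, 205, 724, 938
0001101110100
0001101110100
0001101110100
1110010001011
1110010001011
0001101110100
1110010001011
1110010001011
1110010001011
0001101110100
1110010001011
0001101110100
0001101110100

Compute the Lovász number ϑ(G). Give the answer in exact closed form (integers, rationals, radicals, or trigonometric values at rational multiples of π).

N(436) = {856, 493, 284, 715, 570, 724, 938}, |N(436)| = 7.
deg(724) = 6; N(724) = {564, 600, 763, 451, 436, 205}.
N(763) = {856, 493, 284, 715, 570, 724, 938}, |N(763)| = 7.
N(205) = {856, 493, 284, 715, 570, 724, 938}, |N(205)| = 7.
Complete 2-partite, parts [7, 6]: perfect, ϑ = α = 7.
ϑ(G) ≈ 7.000000000.
α=7, χ(Ḡ)=7; ϑ=7 lies between (collapsed).

7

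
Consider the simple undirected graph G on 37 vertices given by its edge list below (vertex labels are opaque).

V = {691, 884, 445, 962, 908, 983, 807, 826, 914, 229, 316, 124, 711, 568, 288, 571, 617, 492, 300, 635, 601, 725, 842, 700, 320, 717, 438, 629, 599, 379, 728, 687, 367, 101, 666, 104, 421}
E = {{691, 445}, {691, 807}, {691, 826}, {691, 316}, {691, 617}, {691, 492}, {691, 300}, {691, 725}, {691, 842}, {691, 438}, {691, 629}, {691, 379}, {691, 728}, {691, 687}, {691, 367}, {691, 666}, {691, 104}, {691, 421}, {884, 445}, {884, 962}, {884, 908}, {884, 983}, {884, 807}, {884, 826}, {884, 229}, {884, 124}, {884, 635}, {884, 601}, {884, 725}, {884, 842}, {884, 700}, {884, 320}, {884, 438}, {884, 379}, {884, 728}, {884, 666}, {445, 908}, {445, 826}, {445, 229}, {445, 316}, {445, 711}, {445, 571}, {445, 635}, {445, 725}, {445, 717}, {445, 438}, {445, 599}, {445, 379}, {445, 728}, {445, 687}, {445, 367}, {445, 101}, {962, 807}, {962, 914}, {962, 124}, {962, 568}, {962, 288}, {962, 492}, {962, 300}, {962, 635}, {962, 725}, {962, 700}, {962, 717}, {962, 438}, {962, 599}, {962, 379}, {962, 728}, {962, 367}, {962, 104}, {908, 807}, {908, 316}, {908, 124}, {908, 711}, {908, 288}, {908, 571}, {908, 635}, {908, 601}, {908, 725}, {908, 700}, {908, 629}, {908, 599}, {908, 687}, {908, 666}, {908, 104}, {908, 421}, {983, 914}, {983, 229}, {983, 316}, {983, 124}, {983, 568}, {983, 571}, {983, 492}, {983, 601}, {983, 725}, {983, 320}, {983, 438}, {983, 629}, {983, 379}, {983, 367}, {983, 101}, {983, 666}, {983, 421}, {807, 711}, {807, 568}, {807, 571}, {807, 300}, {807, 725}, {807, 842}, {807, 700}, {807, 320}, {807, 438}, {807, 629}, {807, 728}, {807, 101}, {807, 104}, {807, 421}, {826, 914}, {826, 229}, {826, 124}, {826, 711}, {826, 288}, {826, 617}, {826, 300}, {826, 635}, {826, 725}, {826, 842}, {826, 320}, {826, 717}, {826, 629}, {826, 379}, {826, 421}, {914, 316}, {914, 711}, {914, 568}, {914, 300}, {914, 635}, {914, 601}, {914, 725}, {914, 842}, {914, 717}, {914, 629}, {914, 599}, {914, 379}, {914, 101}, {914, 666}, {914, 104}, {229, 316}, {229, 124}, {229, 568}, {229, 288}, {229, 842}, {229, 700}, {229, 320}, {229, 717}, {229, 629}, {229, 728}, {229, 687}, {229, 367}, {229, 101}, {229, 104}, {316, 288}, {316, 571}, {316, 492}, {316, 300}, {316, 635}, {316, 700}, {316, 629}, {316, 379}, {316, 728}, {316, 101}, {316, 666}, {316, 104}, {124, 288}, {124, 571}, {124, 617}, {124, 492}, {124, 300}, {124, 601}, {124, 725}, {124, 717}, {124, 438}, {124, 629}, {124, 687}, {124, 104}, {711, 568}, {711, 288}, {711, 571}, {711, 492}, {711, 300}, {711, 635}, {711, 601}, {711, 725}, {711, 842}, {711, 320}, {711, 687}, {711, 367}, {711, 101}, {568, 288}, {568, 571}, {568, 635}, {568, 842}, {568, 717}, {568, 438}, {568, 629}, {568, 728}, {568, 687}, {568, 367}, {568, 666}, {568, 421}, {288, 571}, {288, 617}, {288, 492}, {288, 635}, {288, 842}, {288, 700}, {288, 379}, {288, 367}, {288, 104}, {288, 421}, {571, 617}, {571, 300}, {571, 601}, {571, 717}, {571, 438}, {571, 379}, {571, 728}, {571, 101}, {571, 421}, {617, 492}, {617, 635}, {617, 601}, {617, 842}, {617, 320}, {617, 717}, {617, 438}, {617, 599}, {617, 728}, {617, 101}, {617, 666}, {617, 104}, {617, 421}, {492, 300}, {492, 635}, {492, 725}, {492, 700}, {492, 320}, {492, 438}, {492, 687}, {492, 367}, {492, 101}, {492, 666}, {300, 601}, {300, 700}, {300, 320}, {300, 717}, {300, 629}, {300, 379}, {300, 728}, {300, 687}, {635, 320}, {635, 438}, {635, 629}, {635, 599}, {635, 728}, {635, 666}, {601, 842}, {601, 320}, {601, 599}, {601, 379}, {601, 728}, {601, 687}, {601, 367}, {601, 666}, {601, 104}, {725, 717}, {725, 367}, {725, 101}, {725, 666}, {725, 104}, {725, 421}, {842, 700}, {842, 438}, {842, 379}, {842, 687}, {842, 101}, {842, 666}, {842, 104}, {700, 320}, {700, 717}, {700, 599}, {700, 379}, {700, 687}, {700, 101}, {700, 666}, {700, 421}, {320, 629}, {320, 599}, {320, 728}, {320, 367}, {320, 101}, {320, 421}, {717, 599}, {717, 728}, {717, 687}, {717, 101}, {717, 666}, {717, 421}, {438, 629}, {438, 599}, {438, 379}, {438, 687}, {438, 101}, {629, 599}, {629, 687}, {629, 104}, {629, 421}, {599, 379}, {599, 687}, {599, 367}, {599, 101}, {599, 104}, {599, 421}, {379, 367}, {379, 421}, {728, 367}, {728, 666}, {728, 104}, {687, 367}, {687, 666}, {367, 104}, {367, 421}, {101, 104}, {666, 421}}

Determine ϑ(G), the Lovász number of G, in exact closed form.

sqrt(37)

Vertex 635 has 18 neighbors: 884, 445, 962, 908, 826, 914, 316, 711, 568, 288, 617, 492, 320, 438, 629, 599, 728, 666.
deg(908) = 18; N(908) = {884, 445, 807, 316, 124, 711, 288, 571, 635, 601, 725, 700, 629, 599, 687, 666, 104, 421}.
Vertex 962 has 18 neighbors: 884, 807, 914, 124, 568, 288, 492, 300, 635, 725, 700, 717, 438, 599, 379, 728, 367, 104.
N(711) = {445, 908, 807, 826, 914, 568, 288, 571, 492, 300, 635, 601, 725, 842, 320, 687, 367, 101}, |N(711)| = 18.
deg(v) = 18 for all v (|V|=37); SR(37,18,8,9) — a Paley graph.
The 3 distinct eigenvalues: [18.0, 2.541, -3.541].
−37·(-sqrt(37)/2 - 1/2) / ((18)−(-sqrt(37)/2 - 1/2)) = sqrt(37) = ϑ(G).
≈ 6.08276 (to 5 d.p.).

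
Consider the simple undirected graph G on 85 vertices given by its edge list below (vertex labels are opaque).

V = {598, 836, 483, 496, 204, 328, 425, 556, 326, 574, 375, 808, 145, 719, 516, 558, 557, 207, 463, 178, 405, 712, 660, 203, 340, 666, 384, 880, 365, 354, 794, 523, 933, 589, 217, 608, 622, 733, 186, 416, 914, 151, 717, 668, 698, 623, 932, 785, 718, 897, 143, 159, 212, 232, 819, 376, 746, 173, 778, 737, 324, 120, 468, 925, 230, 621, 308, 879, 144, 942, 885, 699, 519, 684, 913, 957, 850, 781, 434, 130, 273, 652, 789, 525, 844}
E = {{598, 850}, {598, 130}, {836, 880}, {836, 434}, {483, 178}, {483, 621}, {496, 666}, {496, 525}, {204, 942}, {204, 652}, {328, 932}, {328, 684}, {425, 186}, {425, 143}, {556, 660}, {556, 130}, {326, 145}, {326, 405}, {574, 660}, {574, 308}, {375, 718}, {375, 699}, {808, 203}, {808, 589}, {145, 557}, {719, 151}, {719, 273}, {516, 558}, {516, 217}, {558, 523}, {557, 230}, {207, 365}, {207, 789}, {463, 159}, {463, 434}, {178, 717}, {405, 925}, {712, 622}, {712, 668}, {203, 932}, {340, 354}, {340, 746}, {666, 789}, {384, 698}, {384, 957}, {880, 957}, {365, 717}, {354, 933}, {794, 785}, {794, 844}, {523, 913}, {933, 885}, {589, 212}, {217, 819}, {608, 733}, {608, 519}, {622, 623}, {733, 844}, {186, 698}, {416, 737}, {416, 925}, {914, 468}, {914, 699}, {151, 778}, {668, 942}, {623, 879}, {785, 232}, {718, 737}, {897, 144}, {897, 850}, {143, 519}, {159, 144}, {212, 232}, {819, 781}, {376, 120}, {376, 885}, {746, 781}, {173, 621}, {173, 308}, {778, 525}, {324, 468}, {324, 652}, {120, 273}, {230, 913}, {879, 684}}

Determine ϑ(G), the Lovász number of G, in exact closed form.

85*cos(pi/85)/(cos(pi/85) + 1)

N(778) = {151, 525}, |N(778)| = 2.
N(717) = {178, 365}, |N(717)| = 2.
N(326) = {145, 405}, |N(326)| = 2.
Vertex 885 has 2 neighbors: 933, 376.
G on 85 vertices is 2-regular; the odd cycle C_{85}.
The 43 distinct eigenvalues: [2.0, 1.995, 1.978, 1.951, 1.913, 1.865, 1.806, 1.738, 1.66, 1.573, 1.478, 1.374, 1.263, 1.145, 1.021, 0.891, 0.757, 0.618, 0.476, 0.331, 0.185, 0.037, -0.111, -0.258, -0.404, -0.547, -0.688, -0.825, -0.957, -1.084, -1.205, -1.32, -1.427, -1.527, -1.618, -1.7, -1.774, -1.837, -1.89, -1.933, -1.966, -1.988, -1.999].
ϑ = −N·λ_min/(λ_max−λ_min) = −85·(-2*cos(pi/85))/(2−(-2*cos(pi/85))) = 85*cos(pi/85)/(cos(pi/85) + 1).
Numerically 42.4855.
Sandwich: α(G)=42 ≤ ϑ(G)=85*cos(pi/85)/(cos(pi/85) + 1) ≤ χ(Ḡ)=43 (both strict).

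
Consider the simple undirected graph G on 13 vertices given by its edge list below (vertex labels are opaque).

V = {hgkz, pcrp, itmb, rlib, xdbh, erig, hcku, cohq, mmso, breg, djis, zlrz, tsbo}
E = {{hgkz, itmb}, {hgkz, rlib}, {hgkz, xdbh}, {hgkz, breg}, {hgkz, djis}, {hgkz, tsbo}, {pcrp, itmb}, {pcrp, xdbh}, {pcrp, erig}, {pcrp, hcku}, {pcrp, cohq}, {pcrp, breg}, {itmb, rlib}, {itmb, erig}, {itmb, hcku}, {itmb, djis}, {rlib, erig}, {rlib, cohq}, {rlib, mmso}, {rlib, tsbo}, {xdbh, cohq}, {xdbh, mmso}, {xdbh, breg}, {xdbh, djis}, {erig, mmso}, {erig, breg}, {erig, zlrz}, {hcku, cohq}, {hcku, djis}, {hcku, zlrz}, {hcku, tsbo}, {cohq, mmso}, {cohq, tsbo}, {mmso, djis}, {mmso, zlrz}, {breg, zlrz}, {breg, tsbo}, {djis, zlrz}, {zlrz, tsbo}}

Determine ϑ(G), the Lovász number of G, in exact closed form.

Vertex djis has 6 neighbors: hgkz, itmb, xdbh, hcku, mmso, zlrz.
Vertex rlib has 6 neighbors: hgkz, itmb, erig, cohq, mmso, tsbo.
deg(zlrz) = 6; N(zlrz) = {erig, hcku, mmso, breg, djis, tsbo}.
N(tsbo) = {hgkz, rlib, hcku, cohq, breg, zlrz}, |N(tsbo)| = 6.
13-vertex 6-regular graph: SR(13,6,2,3) — a Paley graph.
A has 3 distinct eigenvalues ≈ [6.0, 1.302776, -2.302776].
λ_max=6, λ_min=-sqrt(13)/2 - 1/2; ϑ = −13·λ_min/(λ_max−λ_min) = sqrt(13).
= 3.6055513… (decimal).

sqrt(13)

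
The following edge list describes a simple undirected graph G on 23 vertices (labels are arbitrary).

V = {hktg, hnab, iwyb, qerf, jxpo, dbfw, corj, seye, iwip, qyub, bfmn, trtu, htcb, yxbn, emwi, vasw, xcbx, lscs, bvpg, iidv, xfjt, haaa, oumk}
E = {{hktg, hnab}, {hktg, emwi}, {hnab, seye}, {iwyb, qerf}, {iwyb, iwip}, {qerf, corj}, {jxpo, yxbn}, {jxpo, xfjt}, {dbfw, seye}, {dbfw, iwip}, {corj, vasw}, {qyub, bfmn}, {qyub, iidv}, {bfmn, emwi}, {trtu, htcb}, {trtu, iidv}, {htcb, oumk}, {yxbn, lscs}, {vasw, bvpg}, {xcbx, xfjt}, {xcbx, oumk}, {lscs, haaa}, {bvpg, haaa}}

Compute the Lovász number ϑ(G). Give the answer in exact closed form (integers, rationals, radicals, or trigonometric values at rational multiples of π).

deg(hnab) = 2; N(hnab) = {hktg, seye}.
N(qerf) = {iwyb, corj}, |N(qerf)| = 2.
deg(haaa) = 2; N(haaa) = {lscs, bvpg}.
deg(seye) = 2; N(seye) = {hnab, dbfw}.
deg(v) = 2 for all v (|V|=23); a single 23-cycle (edge-transitive).
spec(A) ≈ [2.0, 1.9258, 1.7088, 1.3651, 0.9201, 0.4069, -0.1365, -0.6698, -1.1534, -1.5514, -1.8344, -1.9814] (distinct, 4 d.p.).
λ_max=2, λ_min=-2*cos(pi/23); ϑ = −23·λ_min/(λ_max−λ_min) = 23*cos(pi/23)/(cos(pi/23) + 1).
Numerically 11.446194.
Lovász sandwich 11 ≤ 23*cos(pi/23)/(cos(pi/23) + 1) ≤ 12: both strict.

23*cos(pi/23)/(cos(pi/23) + 1)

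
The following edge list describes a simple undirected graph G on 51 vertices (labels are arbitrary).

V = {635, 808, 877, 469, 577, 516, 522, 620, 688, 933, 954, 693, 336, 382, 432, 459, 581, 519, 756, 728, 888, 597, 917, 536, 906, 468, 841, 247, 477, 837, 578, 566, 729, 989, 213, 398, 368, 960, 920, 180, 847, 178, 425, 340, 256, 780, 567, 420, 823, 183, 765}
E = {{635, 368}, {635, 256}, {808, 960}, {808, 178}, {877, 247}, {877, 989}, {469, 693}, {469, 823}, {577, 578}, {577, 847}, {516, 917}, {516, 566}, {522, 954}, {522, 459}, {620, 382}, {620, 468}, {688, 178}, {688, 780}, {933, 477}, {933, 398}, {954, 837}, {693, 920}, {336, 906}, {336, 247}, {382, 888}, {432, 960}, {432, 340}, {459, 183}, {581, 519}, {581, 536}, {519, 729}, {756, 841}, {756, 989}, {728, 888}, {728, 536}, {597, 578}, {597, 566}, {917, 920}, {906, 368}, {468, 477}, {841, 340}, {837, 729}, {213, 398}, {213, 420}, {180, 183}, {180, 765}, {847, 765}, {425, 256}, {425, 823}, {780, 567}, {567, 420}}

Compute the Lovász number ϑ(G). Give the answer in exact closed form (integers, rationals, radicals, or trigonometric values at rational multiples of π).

deg(425) = 2; N(425) = {256, 823}.
N(635) = {368, 256}, |N(635)| = 2.
Vertex 933 has 2 neighbors: 477, 398.
N(780) = {688, 567}, |N(780)| = 2.
2-regular, N=51; this is C_{51}, the 51-cycle.
spec(A) ≈ [2.0, 1.9848, 1.9396, 1.8649, 1.762, 1.6324, 1.478, 1.3012, 1.1047, 0.8915, 0.6647, 0.4279, 0.1845, -0.0616, -0.3068, -0.5473, -0.7796, -1.0, -1.2053, -1.3923, -1.5582, -1.7004, -1.8169, -1.9059, -1.9659, -1.9962] (distinct, 4 d.p.).
Lovász: ϑ = −51(-2*cos(pi/51))/(2+-(-1)*2*cos(pi/51)) = 51*cos(pi/51)/(cos(pi/51) + 1).
Numerically 25.47579.
25 ≤ 51*cos(pi/51)/(cos(pi/51) + 1) ≤ 26: both strict.

51*cos(pi/51)/(cos(pi/51) + 1)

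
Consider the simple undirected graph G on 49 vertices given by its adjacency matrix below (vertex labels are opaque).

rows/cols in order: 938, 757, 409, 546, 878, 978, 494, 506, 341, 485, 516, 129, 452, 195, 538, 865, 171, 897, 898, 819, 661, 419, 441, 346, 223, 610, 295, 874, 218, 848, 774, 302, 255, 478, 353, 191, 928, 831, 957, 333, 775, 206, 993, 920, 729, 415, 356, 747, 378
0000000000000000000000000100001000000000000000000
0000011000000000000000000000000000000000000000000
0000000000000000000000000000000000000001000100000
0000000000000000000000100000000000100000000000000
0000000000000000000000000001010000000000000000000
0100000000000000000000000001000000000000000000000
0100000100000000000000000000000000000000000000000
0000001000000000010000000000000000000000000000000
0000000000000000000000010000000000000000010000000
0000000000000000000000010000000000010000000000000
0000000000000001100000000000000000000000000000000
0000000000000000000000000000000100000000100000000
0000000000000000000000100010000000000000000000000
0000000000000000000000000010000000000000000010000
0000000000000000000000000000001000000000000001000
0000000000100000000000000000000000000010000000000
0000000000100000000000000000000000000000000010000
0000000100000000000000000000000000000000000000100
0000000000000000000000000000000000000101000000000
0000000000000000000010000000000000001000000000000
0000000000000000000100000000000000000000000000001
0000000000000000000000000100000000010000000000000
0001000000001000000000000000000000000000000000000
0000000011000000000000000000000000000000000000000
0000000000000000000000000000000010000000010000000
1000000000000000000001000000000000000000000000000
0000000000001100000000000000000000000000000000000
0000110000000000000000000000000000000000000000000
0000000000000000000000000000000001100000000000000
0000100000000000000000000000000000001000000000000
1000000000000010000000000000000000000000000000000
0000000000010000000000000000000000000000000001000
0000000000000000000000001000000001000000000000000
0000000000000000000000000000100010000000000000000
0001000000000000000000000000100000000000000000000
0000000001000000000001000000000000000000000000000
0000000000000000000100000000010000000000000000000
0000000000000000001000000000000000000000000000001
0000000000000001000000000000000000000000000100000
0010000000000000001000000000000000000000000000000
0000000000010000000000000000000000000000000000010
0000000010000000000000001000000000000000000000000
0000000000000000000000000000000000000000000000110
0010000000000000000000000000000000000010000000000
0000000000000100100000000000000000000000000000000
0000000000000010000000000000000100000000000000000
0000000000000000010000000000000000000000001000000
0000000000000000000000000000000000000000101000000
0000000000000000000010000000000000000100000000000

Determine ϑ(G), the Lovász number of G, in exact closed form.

49*cos(pi/49)/(cos(pi/49) + 1)

Vertex 729 has 2 neighbors: 195, 171.
deg(419) = 2; N(419) = {610, 191}.
N(478) = {218, 255}, |N(478)| = 2.
N(356) = {897, 993}, |N(356)| = 2.
deg(v) = 2 for all v (|V|=49); this is C_{49}, the 49-cycle.
Distinct eigenvalues (to 5 d.p.): [2.0, 1.98358, 1.93459, 1.85383, 1.74264, 1.60283, 1.4367, 1.24698, 1.03679, 0.80957, 0.56906, 0.3192, 0.0641, -0.19205, -0.44504, -0.69073, -0.92508, -1.14423, -1.3446, -1.52289, -1.67618, -1.80194, -1.89811, -1.96312, -1.99589].
Lovász (edge-transitive): ϑ = −49·(-2*cos(pi/49))/((2)−(-2*cos(pi/49))) = 49*cos(pi/49)/(cos(pi/49) + 1).
≈ 24.4748 (to 4 d.p.).
α=24, χ(Ḡ)=25; ϑ=49*cos(pi/49)/(cos(pi/49) + 1) lies between (both strict).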